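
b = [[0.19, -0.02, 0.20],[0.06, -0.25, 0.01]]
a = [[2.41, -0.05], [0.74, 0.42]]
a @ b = [[0.45, -0.04, 0.48], [0.17, -0.12, 0.15]]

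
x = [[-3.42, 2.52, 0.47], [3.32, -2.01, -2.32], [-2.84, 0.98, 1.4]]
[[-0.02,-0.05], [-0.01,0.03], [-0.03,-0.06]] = x@[[0.03, 0.04],[0.03, 0.03],[0.02, 0.02]]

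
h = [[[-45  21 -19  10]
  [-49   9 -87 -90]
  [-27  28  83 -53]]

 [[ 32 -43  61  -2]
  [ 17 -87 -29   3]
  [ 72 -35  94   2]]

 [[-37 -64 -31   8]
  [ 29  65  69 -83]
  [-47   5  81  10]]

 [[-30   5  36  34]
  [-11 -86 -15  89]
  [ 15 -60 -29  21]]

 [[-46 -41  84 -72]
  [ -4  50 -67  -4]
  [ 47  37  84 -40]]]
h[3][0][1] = 5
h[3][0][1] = 5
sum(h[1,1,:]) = -96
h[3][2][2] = -29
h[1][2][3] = 2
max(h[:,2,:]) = 94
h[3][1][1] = -86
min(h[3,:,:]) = -86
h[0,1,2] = -87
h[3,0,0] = -30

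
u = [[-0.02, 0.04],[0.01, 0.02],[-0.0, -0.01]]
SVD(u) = [[-0.92, 0.37],[-0.33, -0.91],[0.20, 0.18]] @ diag([0.0479583152331272, 0.017320508075688773]) @ [[0.32, -0.95],[-0.95, -0.32]]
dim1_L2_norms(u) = [0.04, 0.02, 0.01]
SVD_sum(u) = [[-0.01, 0.04], [-0.0, 0.01], [0.0, -0.01]] + [[-0.01,-0.00], [0.02,0.00], [-0.0,-0.0]]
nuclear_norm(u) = 0.07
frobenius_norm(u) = 0.05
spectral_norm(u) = 0.05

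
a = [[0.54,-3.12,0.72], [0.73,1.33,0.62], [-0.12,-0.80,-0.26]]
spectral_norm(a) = 3.51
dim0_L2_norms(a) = [0.92, 3.48, 0.99]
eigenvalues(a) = [(0.89+1.61j), (0.89-1.61j), (-0.17+0j)]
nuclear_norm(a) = 4.91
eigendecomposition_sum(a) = [[0.28+0.80j, -1.58+1.11j, (0.29+0.69j)], [(0.36-0.2j), (0.67+0.68j), 0.31-0.20j], [-0.07+0.15j, (-0.38-0.06j), -0.05+0.14j]] + [[(0.28-0.8j),-1.58-1.11j,0.29-0.69j], [0.36+0.20j,(0.67-0.68j),(0.31+0.2j)], [(-0.07-0.15j),-0.38+0.06j,(-0.05-0.14j)]] + [[(-0.02+0j), 0.04+0.00j, 0.14+0.00j], [0.00-0.00j, -0.00-0.00j, -0.00-0.00j], [(0.02-0j), (-0.04-0j), (-0.15-0j)]]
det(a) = -0.58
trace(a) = 1.61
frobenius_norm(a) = 3.74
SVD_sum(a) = [[0.20, -3.18, 0.36], [-0.07, 1.20, -0.13], [0.05, -0.75, 0.08]] + [[0.35, 0.06, 0.36],[0.77, 0.14, 0.79],[-0.25, -0.04, -0.26]] + [[-0.01,  0.0,  0.01], [0.03,  -0.00,  -0.03], [0.09,  -0.0,  -0.09]]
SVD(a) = [[-0.91, -0.4, -0.09], [0.34, -0.87, 0.35], [-0.22, 0.29, 0.93]] @ diag([3.5096253638094517, 1.2720011405352136, 0.13093091377702645]) @ [[-0.06, 0.99, -0.11], [-0.70, -0.12, -0.71], [0.72, -0.03, -0.7]]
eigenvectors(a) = [[(0.88+0j), 0.88-0.00j, (-0.67+0j)], [(-0.07-0.43j), -0.07+0.43j, 0.02+0.00j], [(0.13+0.12j), (0.13-0.12j), (0.74+0j)]]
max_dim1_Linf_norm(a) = 3.12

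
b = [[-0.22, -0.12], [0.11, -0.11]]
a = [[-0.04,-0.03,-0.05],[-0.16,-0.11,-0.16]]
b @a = [[0.03,0.02,0.03],[0.01,0.01,0.01]]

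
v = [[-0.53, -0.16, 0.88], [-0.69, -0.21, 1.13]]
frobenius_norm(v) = 1.70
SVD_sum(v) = [[-0.53,-0.16,0.88], [-0.69,-0.21,1.13]] + [[0.00, 0.0, 0.0],[-0.0, -0.0, -0.0]]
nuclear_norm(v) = 1.70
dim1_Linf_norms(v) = [0.88, 1.13]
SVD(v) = [[-0.61,-0.79],[-0.79,0.61]] @ diag([1.6964581403820562, 0.005456915928819548]) @ [[0.51, 0.16, -0.84], [-0.74, -0.41, -0.53]]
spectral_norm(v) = 1.70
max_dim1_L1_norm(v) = 2.03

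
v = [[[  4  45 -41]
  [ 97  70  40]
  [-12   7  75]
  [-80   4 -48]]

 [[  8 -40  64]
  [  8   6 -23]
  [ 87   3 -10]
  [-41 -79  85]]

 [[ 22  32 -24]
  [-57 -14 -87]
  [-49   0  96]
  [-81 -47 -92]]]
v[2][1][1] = -14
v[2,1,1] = -14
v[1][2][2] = -10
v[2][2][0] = -49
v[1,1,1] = 6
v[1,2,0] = 87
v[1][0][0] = 8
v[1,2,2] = -10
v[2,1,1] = -14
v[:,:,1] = [[45, 70, 7, 4], [-40, 6, 3, -79], [32, -14, 0, -47]]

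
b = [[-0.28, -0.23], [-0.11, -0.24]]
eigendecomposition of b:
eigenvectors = [[-0.85,  0.79], [-0.52,  -0.62]]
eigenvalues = [-0.42, -0.1]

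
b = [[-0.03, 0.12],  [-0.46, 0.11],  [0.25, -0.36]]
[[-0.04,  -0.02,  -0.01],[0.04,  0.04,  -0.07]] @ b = [[0.01, -0.0],  [-0.04, 0.03]]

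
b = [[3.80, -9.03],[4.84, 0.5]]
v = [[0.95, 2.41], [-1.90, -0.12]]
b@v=[[20.77, 10.24],[3.65, 11.60]]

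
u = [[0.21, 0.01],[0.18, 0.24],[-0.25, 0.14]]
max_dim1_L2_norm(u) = 0.3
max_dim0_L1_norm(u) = 0.64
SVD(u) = [[-0.56, 0.09], [-0.58, -0.76], [0.60, -0.65]] @ diag([0.37506536707371985, 0.27500176439771395]) @ [[-0.99, -0.16], [0.16, -0.99]]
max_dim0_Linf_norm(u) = 0.25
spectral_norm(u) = 0.38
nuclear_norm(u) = 0.65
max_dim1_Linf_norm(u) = 0.25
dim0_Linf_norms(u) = [0.25, 0.24]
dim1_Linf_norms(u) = [0.21, 0.24, 0.25]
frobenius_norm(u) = 0.47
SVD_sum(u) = [[0.21, 0.03], [0.21, 0.03], [-0.22, -0.04]] + [[0.0, -0.02],[-0.03, 0.21],[-0.03, 0.18]]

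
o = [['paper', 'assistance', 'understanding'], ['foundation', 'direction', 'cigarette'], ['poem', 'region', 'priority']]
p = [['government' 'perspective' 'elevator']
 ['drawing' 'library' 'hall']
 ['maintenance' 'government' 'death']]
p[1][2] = 'hall'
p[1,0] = 'drawing'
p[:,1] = ['perspective', 'library', 'government']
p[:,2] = ['elevator', 'hall', 'death']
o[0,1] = 'assistance'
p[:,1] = ['perspective', 'library', 'government']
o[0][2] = 'understanding'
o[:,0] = ['paper', 'foundation', 'poem']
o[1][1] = 'direction'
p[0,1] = 'perspective'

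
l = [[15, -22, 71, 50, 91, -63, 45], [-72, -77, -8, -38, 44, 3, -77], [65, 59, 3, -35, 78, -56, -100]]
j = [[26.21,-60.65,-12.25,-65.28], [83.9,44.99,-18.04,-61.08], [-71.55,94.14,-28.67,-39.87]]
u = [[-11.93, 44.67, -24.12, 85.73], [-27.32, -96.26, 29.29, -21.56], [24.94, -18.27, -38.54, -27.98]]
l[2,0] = 65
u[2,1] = -18.27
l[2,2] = 3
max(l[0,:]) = 91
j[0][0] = 26.21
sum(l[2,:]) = 14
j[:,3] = [-65.28, -61.08, -39.87]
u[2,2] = -38.54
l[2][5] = -56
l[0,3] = 50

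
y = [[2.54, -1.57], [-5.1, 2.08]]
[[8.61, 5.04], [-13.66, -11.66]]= y @ [[1.3,  2.87], [-3.38,  1.43]]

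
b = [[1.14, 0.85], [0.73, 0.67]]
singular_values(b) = [1.73, 0.08]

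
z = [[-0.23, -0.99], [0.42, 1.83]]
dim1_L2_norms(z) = [1.02, 1.88]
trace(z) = 1.60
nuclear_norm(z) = 2.14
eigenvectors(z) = [[-0.97, 0.48], [0.22, -0.88]]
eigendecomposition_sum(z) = [[-0.0, -0.0], [0.00, 0.0]] + [[-0.23,-0.99], [0.42,1.83]]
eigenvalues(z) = [-0.0, 1.6]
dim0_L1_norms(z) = [0.65, 2.82]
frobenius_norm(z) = 2.14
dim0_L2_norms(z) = [0.48, 2.08]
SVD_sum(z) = [[-0.23,  -0.99],[0.42,  1.83]] + [[-0.0, 0.00], [-0.0, 0.00]]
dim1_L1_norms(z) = [1.22, 2.25]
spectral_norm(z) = 2.14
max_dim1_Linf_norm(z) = 1.83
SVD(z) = [[-0.48, 0.88], [0.88, 0.48]] @ diag([2.1350162280222187, 0.002388740625510224]) @ [[0.22, 0.97], [-0.97, 0.22]]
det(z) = -0.01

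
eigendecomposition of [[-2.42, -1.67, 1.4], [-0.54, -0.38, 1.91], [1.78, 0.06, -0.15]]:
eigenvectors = [[0.84+0.00j, (-0.2+0.31j), -0.20-0.31j], [(0.36+0j), (0.75+0j), 0.75-0.00j], [(-0.41+0j), (0.26+0.48j), (0.26-0.48j)]]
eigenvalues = [(-3.82+0j), (0.44+0.99j), (0.44-0.99j)]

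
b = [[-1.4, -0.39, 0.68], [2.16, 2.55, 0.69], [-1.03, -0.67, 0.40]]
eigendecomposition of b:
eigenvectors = [[0.76, 0.17, 0.39], [-0.56, -0.94, -0.62], [0.34, 0.29, 0.69]]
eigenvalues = [-0.81, 1.94, 0.42]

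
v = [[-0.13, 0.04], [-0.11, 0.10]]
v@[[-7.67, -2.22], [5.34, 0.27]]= [[1.21,0.30],[1.38,0.27]]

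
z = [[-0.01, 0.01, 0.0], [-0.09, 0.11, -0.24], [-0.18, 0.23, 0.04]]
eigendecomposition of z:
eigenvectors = [[0.79+0.00j,(-0.01+0.03j),-0.01-0.03j],[0.62+0.00j,-0.72+0.00j,(-0.72-0j)],[-0.01+0.00j,-0.11+0.69j,(-0.11-0.69j)]]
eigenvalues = [(-0+0j), (0.07+0.23j), (0.07-0.23j)]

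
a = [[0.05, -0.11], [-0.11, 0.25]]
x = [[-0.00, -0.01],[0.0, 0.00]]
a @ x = [[0.0, -0.00], [0.0, 0.0]]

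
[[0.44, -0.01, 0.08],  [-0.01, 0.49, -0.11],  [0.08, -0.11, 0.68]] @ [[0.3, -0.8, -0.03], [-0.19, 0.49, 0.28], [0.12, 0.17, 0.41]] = [[0.14, -0.34, 0.02], [-0.11, 0.23, 0.09], [0.13, -0.0, 0.25]]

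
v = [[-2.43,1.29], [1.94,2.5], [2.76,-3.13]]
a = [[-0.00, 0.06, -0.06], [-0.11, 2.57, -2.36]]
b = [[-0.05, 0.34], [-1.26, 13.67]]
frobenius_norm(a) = 3.49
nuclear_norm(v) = 8.19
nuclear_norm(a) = 3.50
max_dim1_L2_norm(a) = 3.49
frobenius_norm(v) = 5.92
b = a @ v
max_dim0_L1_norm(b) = 14.01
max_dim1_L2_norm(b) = 13.73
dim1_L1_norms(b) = [0.39, 14.93]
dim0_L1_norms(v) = [7.13, 6.92]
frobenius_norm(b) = 13.73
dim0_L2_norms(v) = [4.16, 4.21]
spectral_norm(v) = 4.94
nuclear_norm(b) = 13.75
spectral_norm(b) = 13.73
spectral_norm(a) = 3.49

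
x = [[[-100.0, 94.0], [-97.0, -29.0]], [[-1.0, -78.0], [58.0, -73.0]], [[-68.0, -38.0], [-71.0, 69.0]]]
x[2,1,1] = 69.0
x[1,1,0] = 58.0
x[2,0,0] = -68.0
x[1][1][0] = 58.0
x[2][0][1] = -38.0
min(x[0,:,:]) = -100.0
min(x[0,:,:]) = -100.0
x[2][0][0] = -68.0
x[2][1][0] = -71.0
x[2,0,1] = -38.0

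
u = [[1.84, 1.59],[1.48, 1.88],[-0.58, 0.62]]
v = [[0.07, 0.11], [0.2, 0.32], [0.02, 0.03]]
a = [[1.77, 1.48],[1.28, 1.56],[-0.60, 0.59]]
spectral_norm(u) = 3.40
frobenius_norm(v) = 0.40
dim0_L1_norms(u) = [3.9, 4.09]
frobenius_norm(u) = 3.52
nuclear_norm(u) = 4.30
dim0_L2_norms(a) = [2.27, 2.23]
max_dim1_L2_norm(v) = 0.38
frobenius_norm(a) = 3.18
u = a + v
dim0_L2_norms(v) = [0.21, 0.34]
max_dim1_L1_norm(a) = 3.25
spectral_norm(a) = 3.05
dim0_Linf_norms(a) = [1.77, 1.56]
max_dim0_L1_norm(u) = 4.09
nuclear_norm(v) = 0.40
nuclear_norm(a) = 3.94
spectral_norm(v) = 0.40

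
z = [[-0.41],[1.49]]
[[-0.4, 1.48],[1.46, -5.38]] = z @ [[0.98, -3.61]]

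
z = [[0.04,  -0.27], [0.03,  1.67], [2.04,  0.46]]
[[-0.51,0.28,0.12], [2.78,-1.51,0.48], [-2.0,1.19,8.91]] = z @ [[-1.36, 0.79, 4.32], [1.69, -0.92, 0.21]]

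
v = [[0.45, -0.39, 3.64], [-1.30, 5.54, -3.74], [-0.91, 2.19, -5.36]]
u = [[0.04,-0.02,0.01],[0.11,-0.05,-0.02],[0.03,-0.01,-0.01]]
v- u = [[0.41, -0.37, 3.63], [-1.41, 5.59, -3.72], [-0.94, 2.2, -5.35]]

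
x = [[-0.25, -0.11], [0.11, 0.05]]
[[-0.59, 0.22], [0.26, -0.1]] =x@ [[1.44, -0.54], [2.12, -0.8]]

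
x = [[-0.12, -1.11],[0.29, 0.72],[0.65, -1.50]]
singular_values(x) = [2.03, 0.64]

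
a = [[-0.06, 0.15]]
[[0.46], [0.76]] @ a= [[-0.03, 0.07],[-0.05, 0.11]]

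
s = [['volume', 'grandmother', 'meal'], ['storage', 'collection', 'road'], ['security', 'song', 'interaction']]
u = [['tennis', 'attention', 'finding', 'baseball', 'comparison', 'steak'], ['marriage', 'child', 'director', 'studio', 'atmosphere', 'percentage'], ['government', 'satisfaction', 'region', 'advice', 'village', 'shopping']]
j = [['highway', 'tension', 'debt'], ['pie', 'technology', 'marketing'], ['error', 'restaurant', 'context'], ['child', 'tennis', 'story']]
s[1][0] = 'storage'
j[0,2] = 'debt'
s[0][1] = 'grandmother'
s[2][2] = 'interaction'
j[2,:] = ['error', 'restaurant', 'context']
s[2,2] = 'interaction'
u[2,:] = ['government', 'satisfaction', 'region', 'advice', 'village', 'shopping']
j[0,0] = 'highway'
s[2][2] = 'interaction'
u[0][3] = 'baseball'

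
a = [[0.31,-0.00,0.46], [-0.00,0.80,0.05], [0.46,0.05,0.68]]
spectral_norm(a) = 1.00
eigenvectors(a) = [[-0.83, -0.54, -0.14], [-0.03, -0.2, 0.98], [0.56, -0.81, -0.15]]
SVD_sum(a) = [[0.3, 0.11, 0.44], [0.11, 0.04, 0.17], [0.44, 0.17, 0.66]] + [[0.02, -0.11, 0.02], [-0.11, 0.76, -0.12], [0.02, -0.12, 0.02]] + [[-0.00, -0.0, 0.0], [-0.00, -0.00, 0.0], [0.0, 0.0, -0.0]]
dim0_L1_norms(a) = [0.77, 0.85, 1.19]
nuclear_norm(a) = 1.79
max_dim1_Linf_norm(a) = 0.8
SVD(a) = [[-0.54,0.14,-0.83], [-0.20,-0.98,-0.03], [-0.81,0.15,0.56]] @ diag([0.999447198879466, 0.7923396392088655, 0.0017868380883315576]) @ [[-0.54,-0.2,-0.81],[0.14,-0.98,0.15],[0.83,0.03,-0.56]]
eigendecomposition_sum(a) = [[-0.0, -0.00, 0.0], [-0.0, -0.00, 0.00], [0.0, 0.00, -0.0]] + [[0.30, 0.11, 0.44], [0.11, 0.04, 0.17], [0.44, 0.17, 0.66]] + [[0.02,-0.11,0.02], [-0.11,0.76,-0.12], [0.02,-0.12,0.02]]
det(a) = -0.00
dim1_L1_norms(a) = [0.77, 0.85, 1.19]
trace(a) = 1.79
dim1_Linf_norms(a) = [0.46, 0.8, 0.68]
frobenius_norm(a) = 1.28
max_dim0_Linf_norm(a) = 0.8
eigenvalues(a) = [-0.0, 1.0, 0.79]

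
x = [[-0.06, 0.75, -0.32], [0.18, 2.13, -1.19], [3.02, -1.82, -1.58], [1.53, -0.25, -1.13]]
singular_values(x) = [4.28, 2.64, 0.0]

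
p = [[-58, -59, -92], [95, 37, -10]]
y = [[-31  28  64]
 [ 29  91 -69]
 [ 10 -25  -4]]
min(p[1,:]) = -10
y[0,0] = -31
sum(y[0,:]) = 61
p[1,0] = 95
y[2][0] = 10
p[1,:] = [95, 37, -10]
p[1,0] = 95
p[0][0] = -58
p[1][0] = 95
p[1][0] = 95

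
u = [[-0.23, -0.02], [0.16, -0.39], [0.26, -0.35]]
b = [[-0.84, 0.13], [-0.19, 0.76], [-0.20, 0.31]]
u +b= [[-1.07,0.11],[-0.03,0.37],[0.06,-0.04]]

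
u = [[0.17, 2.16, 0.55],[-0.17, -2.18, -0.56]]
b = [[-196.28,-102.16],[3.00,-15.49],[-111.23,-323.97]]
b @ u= [[-16.00, -201.26, -50.74], [3.14, 40.25, 10.32], [36.17, 466.0, 120.25]]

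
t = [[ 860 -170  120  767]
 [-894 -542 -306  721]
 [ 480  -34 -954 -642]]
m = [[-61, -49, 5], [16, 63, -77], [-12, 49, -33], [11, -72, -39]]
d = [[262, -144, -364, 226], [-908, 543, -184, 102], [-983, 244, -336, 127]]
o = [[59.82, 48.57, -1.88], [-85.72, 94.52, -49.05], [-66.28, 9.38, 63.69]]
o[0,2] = -1.88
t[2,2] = -954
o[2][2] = 63.69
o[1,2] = -49.05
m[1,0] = 16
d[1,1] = 543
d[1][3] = 102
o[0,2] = -1.88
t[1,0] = -894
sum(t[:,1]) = -746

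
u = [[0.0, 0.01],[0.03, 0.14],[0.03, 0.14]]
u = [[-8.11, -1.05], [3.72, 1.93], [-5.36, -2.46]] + [[8.11, 1.06], [-3.69, -1.79], [5.39, 2.6]]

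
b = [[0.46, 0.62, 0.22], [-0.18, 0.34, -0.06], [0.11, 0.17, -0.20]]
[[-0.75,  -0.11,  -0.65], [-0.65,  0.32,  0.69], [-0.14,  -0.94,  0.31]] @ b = [[-0.40, -0.61, -0.03],[-0.28, -0.18, -0.3],[0.14, -0.35, -0.04]]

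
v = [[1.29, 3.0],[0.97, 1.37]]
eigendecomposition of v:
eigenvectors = [[-0.87,-0.86], [0.49,-0.50]]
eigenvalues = [-0.38, 3.04]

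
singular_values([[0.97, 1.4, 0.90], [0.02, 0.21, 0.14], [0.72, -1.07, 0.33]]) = [1.97, 1.29, 0.07]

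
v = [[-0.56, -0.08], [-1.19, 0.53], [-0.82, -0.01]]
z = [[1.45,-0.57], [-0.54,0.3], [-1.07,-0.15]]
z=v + [[2.01, -0.49], [0.65, -0.23], [-0.25, -0.14]]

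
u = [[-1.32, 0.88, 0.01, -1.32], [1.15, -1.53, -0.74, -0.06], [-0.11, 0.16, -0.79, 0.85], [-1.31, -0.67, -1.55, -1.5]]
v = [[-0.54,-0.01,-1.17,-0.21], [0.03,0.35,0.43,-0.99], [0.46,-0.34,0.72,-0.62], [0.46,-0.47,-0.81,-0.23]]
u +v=[[-1.86, 0.87, -1.16, -1.53], [1.18, -1.18, -0.31, -1.05], [0.35, -0.18, -0.07, 0.23], [-0.85, -1.14, -2.36, -1.73]]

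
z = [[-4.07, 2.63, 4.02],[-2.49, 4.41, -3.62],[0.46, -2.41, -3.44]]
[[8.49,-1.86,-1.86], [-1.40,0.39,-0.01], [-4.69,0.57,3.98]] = z@[[-0.86, 0.33, -0.74], [0.14, 0.11, -0.92], [1.15, -0.2, -0.61]]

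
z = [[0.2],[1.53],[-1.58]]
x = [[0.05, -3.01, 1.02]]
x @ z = [[-6.21]]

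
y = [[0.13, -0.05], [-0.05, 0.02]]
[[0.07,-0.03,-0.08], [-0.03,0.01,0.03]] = y @ [[0.59, -0.13, -0.72], [0.09, 0.25, -0.34]]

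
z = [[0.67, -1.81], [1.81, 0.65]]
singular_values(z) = [1.94, 1.92]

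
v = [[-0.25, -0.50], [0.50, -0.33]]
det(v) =0.333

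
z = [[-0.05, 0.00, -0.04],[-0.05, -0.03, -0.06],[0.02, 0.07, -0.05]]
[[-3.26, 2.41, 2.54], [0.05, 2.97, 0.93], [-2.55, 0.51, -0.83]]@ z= [[0.09, 0.11, -0.14], [-0.13, -0.02, -0.23], [0.09, -0.07, 0.11]]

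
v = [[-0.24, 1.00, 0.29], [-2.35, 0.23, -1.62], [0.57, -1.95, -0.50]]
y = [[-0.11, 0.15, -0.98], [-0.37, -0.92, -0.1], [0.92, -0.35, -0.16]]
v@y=[[-0.08,-1.06,0.09], [-1.32,0.0,2.54], [0.2,2.05,-0.28]]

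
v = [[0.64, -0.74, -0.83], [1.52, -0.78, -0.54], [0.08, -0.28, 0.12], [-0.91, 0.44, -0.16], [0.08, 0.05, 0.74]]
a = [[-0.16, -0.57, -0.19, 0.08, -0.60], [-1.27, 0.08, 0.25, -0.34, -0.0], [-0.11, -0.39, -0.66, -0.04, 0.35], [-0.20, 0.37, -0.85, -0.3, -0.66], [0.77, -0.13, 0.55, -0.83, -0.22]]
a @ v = [[-1.1, 0.62, -0.04], [-0.36, 0.66, 1.10], [-0.65, 0.57, 0.49], [0.59, -0.07, -0.58], [1.08, -1.00, -0.53]]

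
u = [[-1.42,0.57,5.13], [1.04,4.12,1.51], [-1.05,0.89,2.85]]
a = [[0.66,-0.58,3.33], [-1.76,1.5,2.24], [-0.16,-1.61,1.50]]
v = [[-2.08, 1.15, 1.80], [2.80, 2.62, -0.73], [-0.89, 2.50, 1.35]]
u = v + a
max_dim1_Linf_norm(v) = 2.8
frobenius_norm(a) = 5.21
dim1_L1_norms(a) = [4.57, 5.5, 3.27]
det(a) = 12.78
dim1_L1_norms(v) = [5.03, 6.15, 4.74]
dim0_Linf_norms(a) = [1.76, 1.61, 3.33]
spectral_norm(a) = 4.32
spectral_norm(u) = 6.60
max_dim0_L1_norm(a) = 7.07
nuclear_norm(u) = 10.89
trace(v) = 1.89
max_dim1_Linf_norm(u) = 5.13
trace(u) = 5.55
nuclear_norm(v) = 8.24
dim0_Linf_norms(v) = [2.8, 2.62, 1.8]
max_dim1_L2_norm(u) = 5.35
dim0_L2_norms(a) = [1.89, 2.28, 4.28]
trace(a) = 3.66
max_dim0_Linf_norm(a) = 3.33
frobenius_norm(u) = 7.68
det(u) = 9.58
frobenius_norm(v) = 5.74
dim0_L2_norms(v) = [3.6, 3.8, 2.37]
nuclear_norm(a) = 8.11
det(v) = 2.04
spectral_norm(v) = 4.16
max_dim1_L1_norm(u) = 7.12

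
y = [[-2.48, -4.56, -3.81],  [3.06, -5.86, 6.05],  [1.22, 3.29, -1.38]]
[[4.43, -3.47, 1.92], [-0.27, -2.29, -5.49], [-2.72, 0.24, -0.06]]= y@ [[-0.99, -0.81, -0.94], [-0.45, 0.65, 0.25], [0.02, 0.66, -0.19]]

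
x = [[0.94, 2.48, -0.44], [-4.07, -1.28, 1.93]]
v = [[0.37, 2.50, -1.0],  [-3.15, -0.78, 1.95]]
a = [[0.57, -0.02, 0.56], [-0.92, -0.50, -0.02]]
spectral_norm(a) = 1.20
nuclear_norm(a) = 1.74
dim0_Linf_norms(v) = [3.15, 2.5, 1.95]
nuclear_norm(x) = 6.99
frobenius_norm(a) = 1.32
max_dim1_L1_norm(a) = 1.44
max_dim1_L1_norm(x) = 7.28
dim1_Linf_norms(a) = [0.57, 0.92]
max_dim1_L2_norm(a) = 1.05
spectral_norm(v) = 4.12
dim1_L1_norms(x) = [3.86, 7.28]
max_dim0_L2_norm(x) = 4.18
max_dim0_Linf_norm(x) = 4.07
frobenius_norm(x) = 5.40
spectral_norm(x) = 5.03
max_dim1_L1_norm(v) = 5.88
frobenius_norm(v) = 4.66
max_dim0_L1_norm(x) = 5.01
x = a + v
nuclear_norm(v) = 6.30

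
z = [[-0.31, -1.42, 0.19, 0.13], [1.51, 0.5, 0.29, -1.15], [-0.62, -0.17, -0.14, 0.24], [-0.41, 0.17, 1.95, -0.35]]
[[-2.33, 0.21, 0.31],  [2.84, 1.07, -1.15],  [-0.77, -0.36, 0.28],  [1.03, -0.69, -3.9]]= z @ [[0.22,0.6,0.41], [1.48,-0.35,-0.45], [0.18,-0.26,-1.71], [-1.49,-0.36,0.91]]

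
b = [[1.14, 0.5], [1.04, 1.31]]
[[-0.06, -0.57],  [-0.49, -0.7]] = b @[[0.17,-0.41], [-0.51,-0.21]]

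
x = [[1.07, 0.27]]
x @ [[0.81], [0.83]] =[[1.09]]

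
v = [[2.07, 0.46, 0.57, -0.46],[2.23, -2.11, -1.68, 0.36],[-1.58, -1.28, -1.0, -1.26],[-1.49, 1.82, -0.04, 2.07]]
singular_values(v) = [4.34, 3.14, 2.26, 0.4]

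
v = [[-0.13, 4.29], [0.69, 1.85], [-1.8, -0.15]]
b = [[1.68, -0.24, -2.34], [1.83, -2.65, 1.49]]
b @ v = [[3.83, 7.11],[-4.75, 2.72]]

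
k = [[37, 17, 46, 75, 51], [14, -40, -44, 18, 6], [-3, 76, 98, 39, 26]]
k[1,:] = [14, -40, -44, 18, 6]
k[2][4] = 26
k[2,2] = 98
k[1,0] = 14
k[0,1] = 17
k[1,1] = -40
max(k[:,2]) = 98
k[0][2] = 46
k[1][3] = 18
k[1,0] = 14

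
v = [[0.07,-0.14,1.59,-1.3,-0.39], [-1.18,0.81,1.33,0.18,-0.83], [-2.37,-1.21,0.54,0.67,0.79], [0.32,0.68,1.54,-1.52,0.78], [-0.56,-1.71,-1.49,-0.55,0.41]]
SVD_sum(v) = [[0.41, 0.84, 1.14, -0.56, -0.22],  [0.29, 0.59, 0.81, -0.4, -0.15],  [-0.31, -0.63, -0.87, 0.42, 0.16],  [0.51, 1.04, 1.41, -0.69, -0.27],  [-0.51, -1.04, -1.42, 0.69, 0.27]] + [[-0.55, -0.14, 0.33, 0.04, 0.07],[-1.15, -0.30, 0.71, 0.08, 0.14],[-2.16, -0.57, 1.32, 0.15, 0.27],[-0.3, -0.08, 0.18, 0.02, 0.04],[-0.07, -0.02, 0.05, 0.01, 0.01]] + [[0.12, -0.46, 0.01, -0.72, 0.37], [-0.13, 0.49, -0.01, 0.77, -0.4], [0.01, -0.04, 0.00, -0.07, 0.04], [0.16, -0.59, 0.02, -0.91, 0.47], [0.18, -0.65, 0.02, -1.02, 0.53]] + [[-0.05, -0.22, -0.03, -0.19, -0.61], [-0.03, -0.15, -0.02, -0.13, -0.42], [0.03, 0.11, 0.01, 0.10, 0.32], [0.04, 0.19, 0.03, 0.16, 0.54], [-0.03, -0.14, -0.02, -0.12, -0.39]] + [[0.13, -0.15, 0.13, 0.12, 0.0], [-0.15, 0.18, -0.15, -0.15, -0.00], [0.07, -0.08, 0.07, 0.06, 0.0], [-0.1, 0.12, -0.10, -0.09, -0.00], [-0.12, 0.14, -0.12, -0.12, -0.00]]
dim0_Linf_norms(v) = [2.37, 1.71, 1.59, 1.52, 0.83]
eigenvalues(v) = [(0.92+1.92j), (0.92-1.92j), (-1.26+1.4j), (-1.26-1.4j), (0.98+0j)]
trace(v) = 0.31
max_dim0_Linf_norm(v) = 2.37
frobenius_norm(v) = 5.40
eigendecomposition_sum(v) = [[(-0.42+0.33j), (0.06+0.14j), (0.42+0.2j), 0.20-0.19j, (-0.04-0.32j)], [-0.02+0.69j, (0.19+0.05j), 0.55-0.25j, -0.03-0.36j, -0.35-0.23j], [(-1.25-0.51j), -0.23+0.30j, (0.08+1.19j), 0.68+0.20j, (0.67-0.48j)], [(-0.77+0.09j), -0.03+0.22j, 0.37+0.57j, 0.39-0.09j, 0.20-0.43j], [(0.02-1.32j), (-0.36-0.1j), -1.05+0.50j, 0.06+0.69j, (0.68+0.44j)]] + [[-0.42-0.33j, 0.06-0.14j, (0.42-0.2j), 0.20+0.19j, (-0.04+0.32j)], [(-0.02-0.69j), (0.19-0.05j), 0.55+0.25j, (-0.03+0.36j), -0.35+0.23j], [-1.25+0.51j, -0.23-0.30j, 0.08-1.19j, 0.68-0.20j, 0.67+0.48j], [(-0.77-0.09j), (-0.03-0.22j), (0.37-0.57j), (0.39+0.09j), (0.2+0.43j)], [(0.02+1.32j), -0.36+0.10j, (-1.05-0.5j), 0.06-0.69j, (0.68-0.44j)]] + [[(0.19+0.63j), 0.08+0.44j, (0.37-0.1j), -0.71-0.18j, -0.10+0.41j], [(-0.16+0.2j), (-0.12+0.12j), 0.12+0.09j, -0.10-0.27j, -0.15+0.06j], [(-0.2+0.33j), -0.16+0.21j, (0.19+0.12j), -0.20-0.38j, -0.22+0.12j], [0.79+0.66j, 0.48+0.50j, 0.40-0.45j, -1.08+0.37j, 0.22+0.63j], [(-0.47+0.55j), (-0.36+0.33j), 0.31+0.28j, (-0.25-0.76j), (-0.44+0.15j)]] + [[(0.19-0.63j), (0.08-0.44j), (0.37+0.1j), (-0.71+0.18j), -0.10-0.41j], [-0.16-0.20j, (-0.12-0.12j), 0.12-0.09j, (-0.1+0.27j), -0.15-0.06j], [(-0.2-0.33j), -0.16-0.21j, (0.19-0.12j), (-0.2+0.38j), (-0.22-0.12j)], [0.79-0.66j, 0.48-0.50j, 0.40+0.45j, (-1.08-0.37j), 0.22-0.63j], [(-0.47-0.55j), -0.36-0.33j, 0.31-0.28j, (-0.25+0.76j), (-0.44-0.15j)]] + [[0.52-0.00j, (-0.42-0j), 0.00+0.00j, (-0.27-0j), (-0.11-0j)], [-0.83+0.00j, 0.68+0.00j, -0.00-0.00j, 0.44+0.00j, 0.18+0.00j], [0.53-0.00j, (-0.43-0j), 0j, (-0.28-0j), -0.11-0.00j], [(0.27-0j), (-0.22-0j), 0j, (-0.14-0j), (-0.06-0j)], [0.34-0.00j, (-0.28-0j), 0j, (-0.18-0j), -0.07-0.00j]]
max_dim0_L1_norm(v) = 6.49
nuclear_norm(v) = 10.64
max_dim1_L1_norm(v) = 5.58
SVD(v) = [[-0.44, -0.22, 0.42, 0.58, 0.49],[-0.31, -0.46, -0.44, 0.4, -0.58],[0.33, -0.85, 0.04, -0.31, 0.25],[-0.55, -0.12, 0.53, -0.51, -0.38],[0.55, -0.03, 0.59, 0.37, -0.46]] @ diag([3.6131964635420175, 3.0599411290168628, 2.2578872596389927, 1.1633993439842572, 0.5409424109601663]) @ [[-0.26, -0.53, -0.72, 0.35, 0.14], [0.83, 0.22, -0.51, -0.06, -0.10], [0.13, -0.49, 0.01, -0.76, 0.40], [-0.07, -0.32, -0.04, -0.27, -0.90], [0.48, -0.57, 0.48, 0.46, 0.0]]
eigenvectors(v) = [[-0.12+0.21j, -0.12-0.21j, 0.37+0.24j, (0.37-0.24j), (-0.43+0j)], [(0.11+0.29j), (0.11-0.29j), (0.01+0.17j), (0.01-0.17j), 0.70+0.00j], [(-0.61+0j), (-0.61-0j), (0.04+0.26j), 0.04-0.26j, -0.44+0.00j], [(-0.3+0.17j), -0.30-0.17j, (0.69+0j), 0.69-0.00j, (-0.23+0j)], [-0.22-0.55j, (-0.22+0.55j), -0.01+0.48j, -0.01-0.48j, -0.29+0.00j]]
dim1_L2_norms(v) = [2.1, 2.13, 2.91, 2.42, 2.43]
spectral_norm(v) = 3.61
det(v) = 15.71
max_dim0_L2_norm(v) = 3.03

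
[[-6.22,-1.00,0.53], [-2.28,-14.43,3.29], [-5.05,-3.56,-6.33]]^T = [[-6.22, -2.28, -5.05], [-1.0, -14.43, -3.56], [0.53, 3.29, -6.33]]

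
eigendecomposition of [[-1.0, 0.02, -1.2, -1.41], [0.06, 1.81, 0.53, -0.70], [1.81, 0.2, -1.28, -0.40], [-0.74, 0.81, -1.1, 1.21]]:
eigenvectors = [[(-0.04+0.66j),-0.04-0.66j,(-0.01-0.22j),(-0.01+0.22j)],[(-0.08+0j),-0.08-0.00j,(-0.73+0j),(-0.73-0j)],[0.69+0.00j,0.69-0.00j,-0.09-0.19j,-0.09+0.19j],[(0.14+0.26j),0.14-0.26j,-0.03+0.62j,(-0.03-0.62j)]]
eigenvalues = [(-1.48+1.58j), (-1.48-1.58j), (1.85+0.75j), (1.85-0.75j)]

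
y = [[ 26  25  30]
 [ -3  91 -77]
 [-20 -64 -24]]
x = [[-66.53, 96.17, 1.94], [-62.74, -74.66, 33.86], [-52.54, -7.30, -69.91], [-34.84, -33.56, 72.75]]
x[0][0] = -66.53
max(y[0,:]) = 30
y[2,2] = -24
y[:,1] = [25, 91, -64]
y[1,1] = 91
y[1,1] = 91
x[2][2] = -69.91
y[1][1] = 91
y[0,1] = 25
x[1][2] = 33.86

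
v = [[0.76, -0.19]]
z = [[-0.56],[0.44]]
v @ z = [[-0.51]]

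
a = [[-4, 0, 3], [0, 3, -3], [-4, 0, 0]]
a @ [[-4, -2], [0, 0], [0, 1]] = [[16, 11], [0, -3], [16, 8]]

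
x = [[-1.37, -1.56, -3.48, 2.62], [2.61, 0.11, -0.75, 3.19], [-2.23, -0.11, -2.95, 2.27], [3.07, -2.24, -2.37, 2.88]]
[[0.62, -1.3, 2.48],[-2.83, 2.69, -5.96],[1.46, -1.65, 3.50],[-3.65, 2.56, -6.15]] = x@[[-1.13, 1.0, -2.25], [-0.23, 0.43, -0.84], [0.49, -0.25, 0.67], [0.16, -0.05, 0.16]]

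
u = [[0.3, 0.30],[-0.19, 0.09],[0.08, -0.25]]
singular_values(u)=[0.45, 0.3]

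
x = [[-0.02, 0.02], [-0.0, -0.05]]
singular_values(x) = [0.05, 0.02]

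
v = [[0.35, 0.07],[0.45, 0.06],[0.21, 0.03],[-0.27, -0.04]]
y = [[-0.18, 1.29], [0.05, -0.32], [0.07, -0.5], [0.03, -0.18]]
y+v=[[0.17, 1.36], [0.50, -0.26], [0.28, -0.47], [-0.24, -0.22]]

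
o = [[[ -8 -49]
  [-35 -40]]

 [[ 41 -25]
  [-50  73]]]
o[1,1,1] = 73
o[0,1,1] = -40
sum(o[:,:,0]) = -52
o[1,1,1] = 73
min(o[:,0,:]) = -49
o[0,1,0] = -35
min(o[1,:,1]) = -25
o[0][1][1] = -40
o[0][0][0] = -8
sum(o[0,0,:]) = -57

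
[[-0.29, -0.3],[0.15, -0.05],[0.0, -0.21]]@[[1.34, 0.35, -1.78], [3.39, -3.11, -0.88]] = [[-1.41, 0.83, 0.78], [0.03, 0.21, -0.22], [-0.71, 0.65, 0.18]]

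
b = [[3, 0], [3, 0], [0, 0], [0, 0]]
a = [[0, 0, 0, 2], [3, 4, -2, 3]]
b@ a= [[0, 0, 0, 6], [0, 0, 0, 6], [0, 0, 0, 0], [0, 0, 0, 0]]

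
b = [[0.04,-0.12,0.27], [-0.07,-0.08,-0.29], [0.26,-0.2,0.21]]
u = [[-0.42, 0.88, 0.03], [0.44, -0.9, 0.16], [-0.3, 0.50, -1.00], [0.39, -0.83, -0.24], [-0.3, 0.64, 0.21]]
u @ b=[[-0.07, -0.03, -0.36],[0.12, -0.01, 0.41],[-0.31, 0.2, -0.44],[0.01, 0.07, 0.3],[-0.0, -0.06, -0.22]]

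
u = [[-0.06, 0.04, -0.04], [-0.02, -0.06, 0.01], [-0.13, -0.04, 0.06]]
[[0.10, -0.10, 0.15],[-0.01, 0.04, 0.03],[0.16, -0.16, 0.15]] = u @ [[-1.36, 1.27, -1.71], [0.57, -1.26, -0.11], [0.15, -0.79, -1.23]]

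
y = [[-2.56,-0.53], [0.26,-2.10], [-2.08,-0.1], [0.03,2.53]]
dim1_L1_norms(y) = [3.09, 2.36, 2.18, 2.56]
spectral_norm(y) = 3.48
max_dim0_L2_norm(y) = 3.33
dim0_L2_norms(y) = [3.31, 3.33]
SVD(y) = [[-0.61, 0.48], [-0.39, -0.51], [-0.43, 0.46], [0.54, 0.54]] @ diag([3.4817424092210056, 3.150836364496244]) @ [[0.68, 0.73], [-0.73, 0.68]]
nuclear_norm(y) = 6.63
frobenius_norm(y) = 4.70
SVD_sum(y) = [[-1.45, -1.56], [-0.93, -0.99], [-1.02, -1.09], [1.28, 1.37]] + [[-1.11, 1.03], [1.19, -1.11], [-1.06, 0.99], [-1.25, 1.16]]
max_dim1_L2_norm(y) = 2.61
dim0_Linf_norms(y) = [2.56, 2.53]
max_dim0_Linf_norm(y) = 2.56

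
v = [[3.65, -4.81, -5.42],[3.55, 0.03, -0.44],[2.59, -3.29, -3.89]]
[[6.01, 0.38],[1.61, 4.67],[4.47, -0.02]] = v@[[0.21, 1.62], [1.04, -1.51], [-1.89, 2.36]]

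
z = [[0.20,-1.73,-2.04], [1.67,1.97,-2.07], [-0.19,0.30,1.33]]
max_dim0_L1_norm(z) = 5.44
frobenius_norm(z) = 4.48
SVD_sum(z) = [[0.62, 0.36, -1.18], [1.36, 0.79, -2.59], [-0.51, -0.3, 0.98]] + [[-0.49, -2.06, -0.88], [0.28, 1.19, 0.51], [0.16, 0.67, 0.29]] + [[0.07,-0.03,0.03], [0.03,-0.01,0.01], [0.16,-0.07,0.07]]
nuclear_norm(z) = 6.49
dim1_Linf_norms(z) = [2.04, 2.07, 1.33]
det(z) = 2.02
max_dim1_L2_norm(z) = 3.31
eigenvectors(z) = [[(-0.24+0.56j), -0.24-0.56j, -0.83+0.00j], [0.77+0.00j, (0.77-0j), (0.46+0j)], [-0.04-0.17j, -0.04+0.17j, -0.32+0.00j]]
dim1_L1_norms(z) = [3.97, 5.71, 1.82]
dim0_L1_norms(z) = [2.06, 4.0, 5.44]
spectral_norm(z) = 3.52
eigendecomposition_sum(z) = [[0.76j,-0.91+0.47j,-1.34-1.32j], [0.89-0.39j,1.01+0.83j,-0.86+2.23j], [-0.13-0.18j,0.13-0.27j,0.54+0.07j]] + [[0.00-0.76j, (-0.91-0.47j), -1.34+1.32j],[(0.89+0.39j), (1.01-0.83j), (-0.86-2.23j)],[(-0.13+0.18j), 0.13+0.27j, (0.54-0.07j)]] + [[(0.2-0j), 0.10-0.00j, 0.64-0.00j], [(-0.11+0j), (-0.05+0j), -0.36+0.00j], [0.08-0.00j, 0.04-0.00j, (0.24-0j)]]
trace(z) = 3.50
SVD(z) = [[0.39, 0.83, -0.39], [0.86, -0.48, -0.17], [-0.32, -0.27, -0.91]] @ diag([3.523537926222503, 2.7541514994876293, 0.20863844406451446]) @ [[0.45, 0.26, -0.86], [-0.21, -0.90, -0.39], [-0.87, 0.35, -0.35]]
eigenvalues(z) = [(1.55+1.66j), (1.55-1.66j), (0.39+0j)]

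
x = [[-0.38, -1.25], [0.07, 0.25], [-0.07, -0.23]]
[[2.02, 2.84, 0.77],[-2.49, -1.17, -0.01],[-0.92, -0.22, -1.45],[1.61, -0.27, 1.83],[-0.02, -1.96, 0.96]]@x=[[-0.62, -1.99], [0.87, 2.82], [0.44, 1.43], [-0.76, -2.5], [-0.2, -0.69]]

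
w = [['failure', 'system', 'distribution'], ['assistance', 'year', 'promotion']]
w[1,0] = 'assistance'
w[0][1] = 'system'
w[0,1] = 'system'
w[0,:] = ['failure', 'system', 'distribution']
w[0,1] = 'system'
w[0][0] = 'failure'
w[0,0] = 'failure'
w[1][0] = 'assistance'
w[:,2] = ['distribution', 'promotion']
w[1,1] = 'year'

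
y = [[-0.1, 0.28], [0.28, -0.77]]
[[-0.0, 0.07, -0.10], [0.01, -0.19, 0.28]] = y @ [[1.09,  -0.5,  -0.65],[0.38,  0.06,  -0.6]]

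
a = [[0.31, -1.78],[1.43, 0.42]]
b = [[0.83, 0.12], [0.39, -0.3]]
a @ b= [[-0.44,0.57], [1.35,0.05]]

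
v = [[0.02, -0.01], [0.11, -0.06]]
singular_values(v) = [0.13, 0.0]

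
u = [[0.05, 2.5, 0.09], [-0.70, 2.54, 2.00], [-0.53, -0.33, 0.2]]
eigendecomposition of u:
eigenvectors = [[(0.73+0j),0.73-0.00j,0.81+0.00j], [(0.47+0.4j),0.47-0.40j,-0.18+0.00j], [-0.24+0.14j,(-0.24-0.14j),0.56+0.00j]]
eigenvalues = [(1.62+1.4j), (1.62-1.4j), (-0.46+0j)]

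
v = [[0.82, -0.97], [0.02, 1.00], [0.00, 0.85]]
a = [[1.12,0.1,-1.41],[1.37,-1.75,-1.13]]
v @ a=[[-0.41, 1.78, -0.06], [1.39, -1.75, -1.16], [1.16, -1.49, -0.96]]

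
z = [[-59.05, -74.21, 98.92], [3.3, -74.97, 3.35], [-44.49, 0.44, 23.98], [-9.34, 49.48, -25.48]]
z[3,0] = -9.34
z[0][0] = -59.05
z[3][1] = 49.48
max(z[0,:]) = 98.92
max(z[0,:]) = 98.92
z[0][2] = 98.92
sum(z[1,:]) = -68.32000000000001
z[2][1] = 0.44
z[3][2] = -25.48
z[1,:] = [3.3, -74.97, 3.35]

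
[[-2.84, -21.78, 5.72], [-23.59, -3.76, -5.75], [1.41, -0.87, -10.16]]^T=[[-2.84, -23.59, 1.41], [-21.78, -3.76, -0.87], [5.72, -5.75, -10.16]]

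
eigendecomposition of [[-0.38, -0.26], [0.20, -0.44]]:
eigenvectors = [[0.75+0.00j, 0.75-0.00j], [(0.09-0.65j), 0.09+0.65j]]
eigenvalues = [(-0.41+0.23j), (-0.41-0.23j)]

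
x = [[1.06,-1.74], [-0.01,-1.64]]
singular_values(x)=[2.52, 0.7]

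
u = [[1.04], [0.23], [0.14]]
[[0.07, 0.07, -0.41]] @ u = [[0.03]]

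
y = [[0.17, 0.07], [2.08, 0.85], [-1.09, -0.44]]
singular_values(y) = [2.54, 0.0]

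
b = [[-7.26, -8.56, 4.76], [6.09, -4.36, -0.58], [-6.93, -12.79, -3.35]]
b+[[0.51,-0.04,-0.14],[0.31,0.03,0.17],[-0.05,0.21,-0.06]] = [[-6.75, -8.60, 4.62], [6.40, -4.33, -0.41], [-6.98, -12.58, -3.41]]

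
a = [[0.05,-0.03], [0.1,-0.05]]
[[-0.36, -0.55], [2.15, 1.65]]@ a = [[-0.07, 0.04], [0.27, -0.15]]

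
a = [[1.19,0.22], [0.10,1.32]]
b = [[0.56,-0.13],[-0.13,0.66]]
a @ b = [[0.64, -0.01], [-0.12, 0.86]]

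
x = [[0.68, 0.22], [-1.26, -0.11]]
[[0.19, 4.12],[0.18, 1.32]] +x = [[0.87, 4.34], [-1.08, 1.21]]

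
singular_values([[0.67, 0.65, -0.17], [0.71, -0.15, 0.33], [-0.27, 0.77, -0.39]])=[1.12, 1.04, 0.08]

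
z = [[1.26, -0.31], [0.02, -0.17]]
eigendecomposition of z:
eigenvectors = [[1.00, 0.21], [0.01, 0.98]]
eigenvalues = [1.26, -0.17]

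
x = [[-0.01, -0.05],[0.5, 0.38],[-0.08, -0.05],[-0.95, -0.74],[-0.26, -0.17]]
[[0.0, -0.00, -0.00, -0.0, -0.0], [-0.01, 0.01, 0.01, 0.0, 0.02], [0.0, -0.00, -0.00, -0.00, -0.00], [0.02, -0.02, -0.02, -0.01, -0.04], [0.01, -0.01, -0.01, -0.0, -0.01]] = x @ [[0.00, -0.0, -0.00, -0.00, -0.01], [-0.03, 0.03, 0.03, 0.01, 0.07]]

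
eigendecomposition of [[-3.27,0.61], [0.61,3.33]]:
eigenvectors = [[-1.00, -0.09], [0.09, -1.00]]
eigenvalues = [-3.33, 3.39]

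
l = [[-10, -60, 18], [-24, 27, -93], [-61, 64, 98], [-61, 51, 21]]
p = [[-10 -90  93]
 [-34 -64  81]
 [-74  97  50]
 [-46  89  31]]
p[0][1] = -90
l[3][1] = 51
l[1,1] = 27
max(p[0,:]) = 93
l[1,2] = -93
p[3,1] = 89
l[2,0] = -61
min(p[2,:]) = -74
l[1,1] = 27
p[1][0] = -34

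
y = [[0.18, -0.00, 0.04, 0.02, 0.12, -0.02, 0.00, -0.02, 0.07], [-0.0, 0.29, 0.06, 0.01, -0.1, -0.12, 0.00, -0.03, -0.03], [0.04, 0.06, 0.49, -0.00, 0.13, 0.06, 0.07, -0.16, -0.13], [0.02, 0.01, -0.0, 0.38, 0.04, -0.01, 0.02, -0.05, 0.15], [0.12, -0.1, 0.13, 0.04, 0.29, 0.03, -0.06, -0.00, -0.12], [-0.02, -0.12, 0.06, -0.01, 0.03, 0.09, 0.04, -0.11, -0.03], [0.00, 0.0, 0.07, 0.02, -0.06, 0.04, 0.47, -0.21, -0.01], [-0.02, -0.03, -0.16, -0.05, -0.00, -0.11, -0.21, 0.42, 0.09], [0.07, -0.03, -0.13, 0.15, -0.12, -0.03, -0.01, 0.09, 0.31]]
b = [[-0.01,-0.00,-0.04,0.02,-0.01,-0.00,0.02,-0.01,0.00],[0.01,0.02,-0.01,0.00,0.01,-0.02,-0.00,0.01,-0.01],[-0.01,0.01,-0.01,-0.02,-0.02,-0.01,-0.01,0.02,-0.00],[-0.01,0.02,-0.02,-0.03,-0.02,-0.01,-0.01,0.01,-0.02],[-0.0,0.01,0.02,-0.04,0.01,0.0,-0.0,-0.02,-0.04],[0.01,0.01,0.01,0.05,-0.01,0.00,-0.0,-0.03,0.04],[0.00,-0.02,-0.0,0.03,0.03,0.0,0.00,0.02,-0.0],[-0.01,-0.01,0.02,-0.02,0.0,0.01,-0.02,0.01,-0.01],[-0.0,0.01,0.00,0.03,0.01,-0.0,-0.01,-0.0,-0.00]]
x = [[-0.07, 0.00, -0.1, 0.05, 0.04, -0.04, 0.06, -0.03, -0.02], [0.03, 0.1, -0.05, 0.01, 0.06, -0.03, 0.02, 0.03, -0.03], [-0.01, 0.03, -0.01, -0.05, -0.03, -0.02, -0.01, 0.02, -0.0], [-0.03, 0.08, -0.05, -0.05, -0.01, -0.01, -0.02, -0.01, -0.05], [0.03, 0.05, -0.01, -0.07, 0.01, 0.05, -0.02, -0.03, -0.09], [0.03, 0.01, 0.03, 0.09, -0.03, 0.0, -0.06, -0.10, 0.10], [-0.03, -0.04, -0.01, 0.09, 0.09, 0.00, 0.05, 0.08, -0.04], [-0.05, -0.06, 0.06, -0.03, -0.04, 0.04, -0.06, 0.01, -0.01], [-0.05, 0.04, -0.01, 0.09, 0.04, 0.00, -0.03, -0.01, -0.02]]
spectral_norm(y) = 0.83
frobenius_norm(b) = 0.15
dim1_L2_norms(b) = [0.05, 0.04, 0.04, 0.05, 0.06, 0.07, 0.05, 0.04, 0.03]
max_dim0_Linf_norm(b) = 0.05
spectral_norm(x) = 0.25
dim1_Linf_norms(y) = [0.18, 0.29, 0.49, 0.38, 0.29, 0.12, 0.47, 0.42, 0.31]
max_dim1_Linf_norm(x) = 0.1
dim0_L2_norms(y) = [0.23, 0.34, 0.56, 0.41, 0.38, 0.21, 0.52, 0.52, 0.41]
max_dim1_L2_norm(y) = 0.56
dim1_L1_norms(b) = [0.11, 0.09, 0.11, 0.15, 0.14, 0.16, 0.1, 0.11, 0.06]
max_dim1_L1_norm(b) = 0.16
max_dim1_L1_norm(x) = 0.45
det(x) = 0.00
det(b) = 0.00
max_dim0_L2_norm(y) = 0.56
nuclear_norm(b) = 0.35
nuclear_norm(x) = 1.00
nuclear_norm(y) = 2.94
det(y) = 0.00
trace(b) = -0.01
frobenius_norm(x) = 0.43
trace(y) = 2.92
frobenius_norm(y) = 1.25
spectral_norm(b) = 0.11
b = x @ y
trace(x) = 0.02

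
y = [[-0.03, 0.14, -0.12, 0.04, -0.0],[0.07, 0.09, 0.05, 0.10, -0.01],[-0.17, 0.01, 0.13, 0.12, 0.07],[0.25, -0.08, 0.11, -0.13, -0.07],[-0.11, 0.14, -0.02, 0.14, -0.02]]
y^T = [[-0.03, 0.07, -0.17, 0.25, -0.11], [0.14, 0.09, 0.01, -0.08, 0.14], [-0.12, 0.05, 0.13, 0.11, -0.02], [0.04, 0.1, 0.12, -0.13, 0.14], [-0.0, -0.01, 0.07, -0.07, -0.02]]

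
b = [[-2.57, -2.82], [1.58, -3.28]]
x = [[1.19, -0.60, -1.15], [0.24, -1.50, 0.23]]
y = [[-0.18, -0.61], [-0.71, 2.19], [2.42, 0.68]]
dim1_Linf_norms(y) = [0.61, 2.19, 2.42]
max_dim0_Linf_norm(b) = 3.28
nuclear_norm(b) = 7.32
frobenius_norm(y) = 3.47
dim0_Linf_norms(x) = [1.19, 1.5, 1.15]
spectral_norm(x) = 1.93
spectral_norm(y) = 2.54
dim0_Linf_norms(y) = [2.42, 2.19]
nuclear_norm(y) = 4.90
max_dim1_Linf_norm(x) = 1.5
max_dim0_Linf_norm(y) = 2.42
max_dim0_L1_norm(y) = 3.48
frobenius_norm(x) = 2.34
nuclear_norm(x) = 3.25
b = x @ y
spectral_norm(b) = 4.37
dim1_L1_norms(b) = [5.39, 4.86]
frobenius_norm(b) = 5.27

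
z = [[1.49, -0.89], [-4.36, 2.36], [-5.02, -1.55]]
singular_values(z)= [6.84, 2.89]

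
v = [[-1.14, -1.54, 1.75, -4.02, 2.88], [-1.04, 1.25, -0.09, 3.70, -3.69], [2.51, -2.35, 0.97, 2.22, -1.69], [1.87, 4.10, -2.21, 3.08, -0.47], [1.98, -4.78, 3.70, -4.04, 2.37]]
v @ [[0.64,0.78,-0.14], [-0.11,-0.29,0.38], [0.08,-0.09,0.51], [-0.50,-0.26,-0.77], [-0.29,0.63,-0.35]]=[[0.75, 2.26, 2.55], [-1.59, -4.45, -0.98], [1.32, 0.91, -1.87], [-0.83, -0.63, -2.04], [3.42, 5.14, 2.07]]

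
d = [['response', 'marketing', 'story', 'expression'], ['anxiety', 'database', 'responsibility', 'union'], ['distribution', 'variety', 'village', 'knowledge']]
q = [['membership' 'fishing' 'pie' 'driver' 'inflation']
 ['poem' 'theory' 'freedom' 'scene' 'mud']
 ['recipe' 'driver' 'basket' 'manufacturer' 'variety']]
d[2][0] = 'distribution'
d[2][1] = 'variety'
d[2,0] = 'distribution'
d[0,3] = 'expression'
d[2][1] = 'variety'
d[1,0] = 'anxiety'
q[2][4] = 'variety'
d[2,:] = ['distribution', 'variety', 'village', 'knowledge']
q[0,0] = 'membership'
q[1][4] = 'mud'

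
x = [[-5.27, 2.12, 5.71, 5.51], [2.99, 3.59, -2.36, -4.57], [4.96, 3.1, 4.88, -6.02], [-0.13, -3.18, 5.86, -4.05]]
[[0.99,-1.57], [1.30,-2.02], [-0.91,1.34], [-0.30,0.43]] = x@[[-0.68, 1.05],[0.3, -0.47],[-0.18, 0.27],[-0.4, 0.62]]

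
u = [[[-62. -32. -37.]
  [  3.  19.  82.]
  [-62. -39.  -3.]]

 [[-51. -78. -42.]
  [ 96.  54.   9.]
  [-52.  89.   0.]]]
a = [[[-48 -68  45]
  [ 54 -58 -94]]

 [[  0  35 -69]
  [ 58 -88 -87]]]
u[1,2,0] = -52.0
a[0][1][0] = 54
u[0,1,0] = 3.0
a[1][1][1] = -88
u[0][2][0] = -62.0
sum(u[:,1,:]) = 263.0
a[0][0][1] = -68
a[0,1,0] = 54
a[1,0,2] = -69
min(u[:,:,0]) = -62.0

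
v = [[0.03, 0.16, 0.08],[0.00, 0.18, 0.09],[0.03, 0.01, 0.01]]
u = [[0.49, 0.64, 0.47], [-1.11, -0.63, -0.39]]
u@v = [[0.03, 0.20, 0.10], [-0.05, -0.29, -0.15]]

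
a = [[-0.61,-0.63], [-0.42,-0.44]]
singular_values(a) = [1.07, 0.0]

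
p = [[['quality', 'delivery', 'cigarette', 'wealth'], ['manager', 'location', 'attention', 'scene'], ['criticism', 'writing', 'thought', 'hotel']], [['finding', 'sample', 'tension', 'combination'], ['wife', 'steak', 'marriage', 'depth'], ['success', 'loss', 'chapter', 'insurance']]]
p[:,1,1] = ['location', 'steak']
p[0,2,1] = 'writing'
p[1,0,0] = 'finding'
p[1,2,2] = 'chapter'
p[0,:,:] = [['quality', 'delivery', 'cigarette', 'wealth'], ['manager', 'location', 'attention', 'scene'], ['criticism', 'writing', 'thought', 'hotel']]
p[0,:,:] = [['quality', 'delivery', 'cigarette', 'wealth'], ['manager', 'location', 'attention', 'scene'], ['criticism', 'writing', 'thought', 'hotel']]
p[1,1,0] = 'wife'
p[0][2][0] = 'criticism'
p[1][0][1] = 'sample'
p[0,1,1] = 'location'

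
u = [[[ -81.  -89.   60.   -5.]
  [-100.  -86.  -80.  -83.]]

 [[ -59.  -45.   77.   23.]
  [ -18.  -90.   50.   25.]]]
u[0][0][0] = -81.0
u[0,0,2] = 60.0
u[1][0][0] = -59.0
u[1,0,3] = 23.0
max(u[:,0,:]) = 77.0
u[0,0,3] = -5.0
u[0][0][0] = -81.0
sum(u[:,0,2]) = 137.0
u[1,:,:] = [[-59.0, -45.0, 77.0, 23.0], [-18.0, -90.0, 50.0, 25.0]]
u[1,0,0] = -59.0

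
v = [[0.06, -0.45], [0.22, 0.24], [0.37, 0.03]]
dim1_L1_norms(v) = [0.51, 0.46, 0.4]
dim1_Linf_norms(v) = [0.45, 0.24, 0.37]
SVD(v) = [[0.74, 0.55], [-0.58, 0.26], [-0.33, 0.79]] @ diag([0.5258677981936213, 0.4163688975211679]) @ [[-0.39, -0.92], [0.92, -0.39]]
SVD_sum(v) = [[-0.15, -0.36], [0.12, 0.28], [0.07, 0.16]] + [[0.21,-0.09], [0.10,-0.04], [0.30,-0.13]]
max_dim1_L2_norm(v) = 0.45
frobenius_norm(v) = 0.67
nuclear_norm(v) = 0.94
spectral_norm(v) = 0.53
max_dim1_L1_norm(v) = 0.51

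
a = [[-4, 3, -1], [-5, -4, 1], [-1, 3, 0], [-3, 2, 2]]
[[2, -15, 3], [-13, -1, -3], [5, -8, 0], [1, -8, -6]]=a@[[1, 2, 0], [2, -2, 0], [0, 1, -3]]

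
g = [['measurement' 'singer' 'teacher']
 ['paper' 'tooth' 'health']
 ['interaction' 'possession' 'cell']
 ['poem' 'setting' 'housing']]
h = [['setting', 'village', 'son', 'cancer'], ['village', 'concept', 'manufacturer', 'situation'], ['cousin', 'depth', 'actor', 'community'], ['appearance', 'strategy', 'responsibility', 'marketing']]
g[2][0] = 'interaction'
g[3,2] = 'housing'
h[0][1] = 'village'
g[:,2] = ['teacher', 'health', 'cell', 'housing']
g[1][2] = 'health'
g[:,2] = ['teacher', 'health', 'cell', 'housing']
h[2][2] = 'actor'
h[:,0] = ['setting', 'village', 'cousin', 'appearance']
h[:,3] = ['cancer', 'situation', 'community', 'marketing']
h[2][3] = 'community'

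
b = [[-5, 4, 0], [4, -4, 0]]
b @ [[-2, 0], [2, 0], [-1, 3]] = [[18, 0], [-16, 0]]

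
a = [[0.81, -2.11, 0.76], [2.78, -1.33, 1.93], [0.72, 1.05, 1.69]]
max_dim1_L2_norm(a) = 3.64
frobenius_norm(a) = 4.84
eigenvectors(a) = [[-0.69+0.00j,-0.69-0.00j,(-0.13+0j)], [-0.28+0.56j,-0.28-0.56j,0.41+0.00j], [(0.36+0.01j),(0.36-0.01j),0.90+0.00j]]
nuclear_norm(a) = 7.16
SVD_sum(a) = [[1.33,-0.85,1.10], [2.51,-1.59,2.06], [0.69,-0.44,0.57]] + [[-0.21,-1.15,-0.64], [0.03,0.18,0.1], [0.28,1.58,0.87]] + [[-0.32, -0.11, 0.30], [0.24, 0.08, -0.23], [-0.26, -0.09, 0.25]]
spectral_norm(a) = 4.21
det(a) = 6.47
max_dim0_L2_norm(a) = 2.98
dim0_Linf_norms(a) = [2.78, 2.11, 1.93]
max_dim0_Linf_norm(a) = 2.78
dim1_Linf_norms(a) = [2.11, 2.78, 1.69]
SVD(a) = [[-0.46, 0.59, 0.67], [-0.86, -0.09, -0.51], [-0.24, -0.8, 0.54]] @ diag([4.214949499773561, 2.2723428834044856, 0.6750248399870908]) @ [[-0.69, 0.44, -0.57],[-0.16, -0.86, -0.48],[-0.70, -0.24, 0.67]]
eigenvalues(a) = [(-0.44+1.72j), (-0.44-1.72j), (2.05+0j)]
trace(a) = 1.17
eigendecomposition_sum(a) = [[0.49+1.12j, -1.06-0.28j, (0.55+0.29j)], [(1.12+0.05j), -0.65+0.76j, 0.46-0.33j], [(-0.24-0.6j), 0.55+0.16j, -0.28-0.16j]] + [[(0.49-1.12j), -1.06+0.28j, (0.55-0.29j)], [1.12-0.05j, -0.65-0.76j, (0.46+0.33j)], [-0.24+0.60j, 0.55-0.16j, -0.28+0.16j]] + [[(-0.18-0j),(0.01+0j),(-0.34+0j)],[0.54+0.00j,(-0.02-0j),1.01-0.00j],[1.20+0.00j,(-0.05-0j),2.25-0.00j]]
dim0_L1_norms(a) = [4.31, 4.49, 4.38]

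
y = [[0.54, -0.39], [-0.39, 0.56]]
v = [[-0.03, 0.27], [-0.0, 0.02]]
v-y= [[-0.57, 0.66], [0.39, -0.54]]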